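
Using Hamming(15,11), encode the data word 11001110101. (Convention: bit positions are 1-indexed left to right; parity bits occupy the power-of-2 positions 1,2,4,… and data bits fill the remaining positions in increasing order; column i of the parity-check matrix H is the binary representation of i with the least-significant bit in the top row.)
Codeword c = d · G (mod 2), d = 11001110101:
  c[0] = d·G[:,0] = (11001110101)·(11011010101) mod 2 = 1+1+0+0+1+0+1+0+1+0+1 mod 2 = 0
  c[1] = d·G[:,1] = (11001110101)·(10110110011) mod 2 = 1+0+0+0+0+1+1+0+0+0+1 mod 2 = 0
  c[2] = d·G[:,2] = (11001110101)·(10000000000) mod 2 = 1+0+0+0+0+0+0+0+0+0+0 mod 2 = 1
  c[3] = d·G[:,3] = (11001110101)·(01110001111) mod 2 = 0+1+0+0+0+0+0+0+1+0+1 mod 2 = 1
  c[4] = d·G[:,4] = (11001110101)·(01000000000) mod 2 = 0+1+0+0+0+0+0+0+0+0+0 mod 2 = 1
  c[5] = d·G[:,5] = (11001110101)·(00100000000) mod 2 = 0+0+0+0+0+0+0+0+0+0+0 mod 2 = 0
  c[6] = d·G[:,6] = (11001110101)·(00010000000) mod 2 = 0+0+0+0+0+0+0+0+0+0+0 mod 2 = 0
  c[7] = d·G[:,7] = (11001110101)·(00001111111) mod 2 = 0+0+0+0+1+1+1+0+1+0+1 mod 2 = 1
  c[8] = d·G[:,8] = (11001110101)·(00001000000) mod 2 = 0+0+0+0+1+0+0+0+0+0+0 mod 2 = 1
  c[9] = d·G[:,9] = (11001110101)·(00000100000) mod 2 = 0+0+0+0+0+1+0+0+0+0+0 mod 2 = 1
  c[10] = d·G[:,10] = (11001110101)·(00000010000) mod 2 = 0+0+0+0+0+0+1+0+0+0+0 mod 2 = 1
  c[11] = d·G[:,11] = (11001110101)·(00000001000) mod 2 = 0+0+0+0+0+0+0+0+0+0+0 mod 2 = 0
  c[12] = d·G[:,12] = (11001110101)·(00000000100) mod 2 = 0+0+0+0+0+0+0+0+1+0+0 mod 2 = 1
  c[13] = d·G[:,13] = (11001110101)·(00000000010) mod 2 = 0+0+0+0+0+0+0+0+0+0+0 mod 2 = 0
  c[14] = d·G[:,14] = (11001110101)·(00000000001) mod 2 = 0+0+0+0+0+0+0+0+0+0+1 mod 2 = 1
Codeword = 001110011110101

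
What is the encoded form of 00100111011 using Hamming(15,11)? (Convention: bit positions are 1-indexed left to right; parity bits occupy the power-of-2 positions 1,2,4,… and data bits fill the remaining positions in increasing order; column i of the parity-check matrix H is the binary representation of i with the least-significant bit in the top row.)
Codeword c = d · G (mod 2), d = 00100111011:
  c[0] = d·G[:,0] = (00100111011)·(11011010101) mod 2 = 0+0+0+0+0+0+1+0+0+0+1 mod 2 = 0
  c[1] = d·G[:,1] = (00100111011)·(10110110011) mod 2 = 0+0+1+0+0+1+1+0+0+1+1 mod 2 = 1
  c[2] = d·G[:,2] = (00100111011)·(10000000000) mod 2 = 0+0+0+0+0+0+0+0+0+0+0 mod 2 = 0
  c[3] = d·G[:,3] = (00100111011)·(01110001111) mod 2 = 0+0+1+0+0+0+0+1+0+1+1 mod 2 = 0
  c[4] = d·G[:,4] = (00100111011)·(01000000000) mod 2 = 0+0+0+0+0+0+0+0+0+0+0 mod 2 = 0
  c[5] = d·G[:,5] = (00100111011)·(00100000000) mod 2 = 0+0+1+0+0+0+0+0+0+0+0 mod 2 = 1
  c[6] = d·G[:,6] = (00100111011)·(00010000000) mod 2 = 0+0+0+0+0+0+0+0+0+0+0 mod 2 = 0
  c[7] = d·G[:,7] = (00100111011)·(00001111111) mod 2 = 0+0+0+0+0+1+1+1+0+1+1 mod 2 = 1
  c[8] = d·G[:,8] = (00100111011)·(00001000000) mod 2 = 0+0+0+0+0+0+0+0+0+0+0 mod 2 = 0
  c[9] = d·G[:,9] = (00100111011)·(00000100000) mod 2 = 0+0+0+0+0+1+0+0+0+0+0 mod 2 = 1
  c[10] = d·G[:,10] = (00100111011)·(00000010000) mod 2 = 0+0+0+0+0+0+1+0+0+0+0 mod 2 = 1
  c[11] = d·G[:,11] = (00100111011)·(00000001000) mod 2 = 0+0+0+0+0+0+0+1+0+0+0 mod 2 = 1
  c[12] = d·G[:,12] = (00100111011)·(00000000100) mod 2 = 0+0+0+0+0+0+0+0+0+0+0 mod 2 = 0
  c[13] = d·G[:,13] = (00100111011)·(00000000010) mod 2 = 0+0+0+0+0+0+0+0+0+1+0 mod 2 = 1
  c[14] = d·G[:,14] = (00100111011)·(00000000001) mod 2 = 0+0+0+0+0+0+0+0+0+0+1 mod 2 = 1
Codeword = 010001010111011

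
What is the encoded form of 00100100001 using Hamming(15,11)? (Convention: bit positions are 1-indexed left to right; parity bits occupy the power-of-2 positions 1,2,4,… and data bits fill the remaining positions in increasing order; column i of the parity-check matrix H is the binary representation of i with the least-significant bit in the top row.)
Codeword c = d · G (mod 2), d = 00100100001:
  c[0] = d·G[:,0] = (00100100001)·(11011010101) mod 2 = 0+0+0+0+0+0+0+0+0+0+1 mod 2 = 1
  c[1] = d·G[:,1] = (00100100001)·(10110110011) mod 2 = 0+0+1+0+0+1+0+0+0+0+1 mod 2 = 1
  c[2] = d·G[:,2] = (00100100001)·(10000000000) mod 2 = 0+0+0+0+0+0+0+0+0+0+0 mod 2 = 0
  c[3] = d·G[:,3] = (00100100001)·(01110001111) mod 2 = 0+0+1+0+0+0+0+0+0+0+1 mod 2 = 0
  c[4] = d·G[:,4] = (00100100001)·(01000000000) mod 2 = 0+0+0+0+0+0+0+0+0+0+0 mod 2 = 0
  c[5] = d·G[:,5] = (00100100001)·(00100000000) mod 2 = 0+0+1+0+0+0+0+0+0+0+0 mod 2 = 1
  c[6] = d·G[:,6] = (00100100001)·(00010000000) mod 2 = 0+0+0+0+0+0+0+0+0+0+0 mod 2 = 0
  c[7] = d·G[:,7] = (00100100001)·(00001111111) mod 2 = 0+0+0+0+0+1+0+0+0+0+1 mod 2 = 0
  c[8] = d·G[:,8] = (00100100001)·(00001000000) mod 2 = 0+0+0+0+0+0+0+0+0+0+0 mod 2 = 0
  c[9] = d·G[:,9] = (00100100001)·(00000100000) mod 2 = 0+0+0+0+0+1+0+0+0+0+0 mod 2 = 1
  c[10] = d·G[:,10] = (00100100001)·(00000010000) mod 2 = 0+0+0+0+0+0+0+0+0+0+0 mod 2 = 0
  c[11] = d·G[:,11] = (00100100001)·(00000001000) mod 2 = 0+0+0+0+0+0+0+0+0+0+0 mod 2 = 0
  c[12] = d·G[:,12] = (00100100001)·(00000000100) mod 2 = 0+0+0+0+0+0+0+0+0+0+0 mod 2 = 0
  c[13] = d·G[:,13] = (00100100001)·(00000000010) mod 2 = 0+0+0+0+0+0+0+0+0+0+0 mod 2 = 0
  c[14] = d·G[:,14] = (00100100001)·(00000000001) mod 2 = 0+0+0+0+0+0+0+0+0+0+1 mod 2 = 1
Codeword = 110001000100001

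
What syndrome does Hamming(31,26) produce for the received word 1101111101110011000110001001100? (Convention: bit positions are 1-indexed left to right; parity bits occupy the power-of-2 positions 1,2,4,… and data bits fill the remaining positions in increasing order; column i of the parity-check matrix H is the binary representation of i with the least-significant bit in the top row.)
Syndrome s = H · r^T (mod 2), r = 1101111101110011000110001001100:
  s[0] = (1010101010101010101010101010101)·(1101111101110011000110001001100) mod 2 = 1+0+0+0+1+0+1+0+0+0+1+0+0+0+1+0+0+0+0+0+1+0+0+0+1+0+0+0+1+0+0 mod 2 = 0
  s[1] = (0110011001100110011001100110011)·(1101111101110011000110001001100) mod 2 = 0+1+0+0+0+1+1+0+0+1+1+0+0+0+1+0+0+0+0+0+0+0+0+0+0+0+0+0+0+0+0 mod 2 = 0
  s[2] = (0001111000011110000111100001111)·(1101111101110011000110001001100) mod 2 = 0+0+0+1+1+1+1+0+0+0+0+1+0+0+1+0+0+0+0+1+1+0+0+0+0+0+0+1+1+0+0 mod 2 = 0
  s[3] = (0000000111111110000000011111111)·(1101111101110011000110001001100) mod 2 = 0+0+0+0+0+0+0+1+0+1+1+1+0+0+1+0+0+0+0+0+0+0+0+0+1+0+0+1+1+0+0 mod 2 = 0
  s[4] = (0000000000000001111111111111111)·(1101111101110011000110001001100) mod 2 = 0+0+0+0+0+0+0+0+0+0+0+0+0+0+0+1+0+0+0+1+1+0+0+0+1+0+0+1+1+0+0 mod 2 = 0
Syndrome = 00000
s = 0: no error detected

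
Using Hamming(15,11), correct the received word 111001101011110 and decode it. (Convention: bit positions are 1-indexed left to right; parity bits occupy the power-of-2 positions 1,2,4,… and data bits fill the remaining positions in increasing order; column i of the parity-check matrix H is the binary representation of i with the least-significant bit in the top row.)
Syndrome s = H · r^T (mod 2), r = 111001101011110:
  s[0] = (101010101010101)·(111001101011110) mod 2 = 1+0+1+0+0+0+1+0+1+0+1+0+1+0+0 mod 2 = 0
  s[1] = (011001100110011)·(111001101011110) mod 2 = 0+1+1+0+0+1+1+0+0+0+1+0+0+1+0 mod 2 = 0
  s[2] = (000111100001111)·(111001101011110) mod 2 = 0+0+0+0+0+1+1+0+0+0+0+1+1+1+0 mod 2 = 1
  s[3] = (000000011111111)·(111001101011110) mod 2 = 0+0+0+0+0+0+0+0+1+0+1+1+1+1+0 mod 2 = 1
Syndrome = 0011
Column 12 of H equals this syndrome → error at bit 12 (1-indexed).
Flip bit 12: 111001101011110 → 111001101010110
Extract data bits at positions {3,5,6,7,9,10,11,12,13,14,15}: 10111010110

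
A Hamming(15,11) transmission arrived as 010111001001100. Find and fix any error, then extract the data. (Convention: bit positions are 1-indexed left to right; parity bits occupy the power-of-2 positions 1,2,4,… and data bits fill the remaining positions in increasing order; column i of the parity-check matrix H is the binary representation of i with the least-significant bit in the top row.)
Syndrome s = H · r^T (mod 2), r = 010111001001100:
  s[0] = (101010101010101)·(010111001001100) mod 2 = 0+0+0+0+1+0+0+0+1+0+0+0+1+0+0 mod 2 = 1
  s[1] = (011001100110011)·(010111001001100) mod 2 = 0+1+0+0+0+1+0+0+0+0+0+0+0+0+0 mod 2 = 0
  s[2] = (000111100001111)·(010111001001100) mod 2 = 0+0+0+1+1+1+0+0+0+0+0+1+1+0+0 mod 2 = 1
  s[3] = (000000011111111)·(010111001001100) mod 2 = 0+0+0+0+0+0+0+0+1+0+0+1+1+0+0 mod 2 = 1
Syndrome = 1011
Column 13 of H equals this syndrome → error at bit 13 (1-indexed).
Flip bit 13: 010111001001100 → 010111001001000
Extract data bits at positions {3,5,6,7,9,10,11,12,13,14,15}: 01101001000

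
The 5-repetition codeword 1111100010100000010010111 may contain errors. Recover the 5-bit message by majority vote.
Split into 5-bit blocks and majority-vote each:
  block 1 = 11111: 5 ones, 0 zeros → 1
  block 2 = 00010: 1 ones, 4 zeros → 0
  block 3 = 10000: 1 ones, 4 zeros → 0
  block 4 = 00100: 1 ones, 4 zeros → 0
  block 5 = 10111: 4 ones, 1 zeros → 1
Decoded = 10001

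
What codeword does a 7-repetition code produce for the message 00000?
Repeat each bit 7× and concatenate:
0→0000000  0→0000000  0→0000000  0→0000000  0→0000000
Codeword = 00000000000000000000000000000000000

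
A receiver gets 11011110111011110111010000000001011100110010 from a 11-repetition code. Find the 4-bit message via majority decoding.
Split into 11-bit blocks and majority-vote each:
  block 1 = 11011110111: 9 ones, 2 zeros → 1
  block 2 = 01111011101: 8 ones, 3 zeros → 1
  block 3 = 00000000010: 1 ones, 10 zeros → 0
  block 4 = 11100110010: 6 ones, 5 zeros → 1
Decoded = 1101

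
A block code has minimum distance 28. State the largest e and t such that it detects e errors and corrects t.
(a) Detection requires d_min ≥ e+1, so e ≤ d_min − 1 = 27.
(b) Correction requires d_min ≥ 2t+1, so t ≤ ⌊(d_min − 1)/2⌋ = ⌊27/2⌋ = 13.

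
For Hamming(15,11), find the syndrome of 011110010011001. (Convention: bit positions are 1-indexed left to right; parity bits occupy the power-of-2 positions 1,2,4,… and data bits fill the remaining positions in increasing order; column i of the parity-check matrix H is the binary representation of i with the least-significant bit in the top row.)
Syndrome s = H · r^T (mod 2), r = 011110010011001:
  s[0] = (101010101010101)·(011110010011001) mod 2 = 0+0+1+0+1+0+0+0+0+0+1+0+0+0+1 mod 2 = 0
  s[1] = (011001100110011)·(011110010011001) mod 2 = 0+1+1+0+0+0+0+0+0+0+1+0+0+0+1 mod 2 = 0
  s[2] = (000111100001111)·(011110010011001) mod 2 = 0+0+0+1+1+0+0+0+0+0+0+1+0+0+1 mod 2 = 0
  s[3] = (000000011111111)·(011110010011001) mod 2 = 0+0+0+0+0+0+0+1+0+0+1+1+0+0+1 mod 2 = 0
Syndrome = 0000
s = 0: no error detected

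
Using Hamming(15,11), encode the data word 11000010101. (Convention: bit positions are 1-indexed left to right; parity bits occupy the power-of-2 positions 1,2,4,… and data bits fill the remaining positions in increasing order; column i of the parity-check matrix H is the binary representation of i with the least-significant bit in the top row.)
Codeword c = d · G (mod 2), d = 11000010101:
  c[0] = d·G[:,0] = (11000010101)·(11011010101) mod 2 = 1+1+0+0+0+0+1+0+1+0+1 mod 2 = 1
  c[1] = d·G[:,1] = (11000010101)·(10110110011) mod 2 = 1+0+0+0+0+0+1+0+0+0+1 mod 2 = 1
  c[2] = d·G[:,2] = (11000010101)·(10000000000) mod 2 = 1+0+0+0+0+0+0+0+0+0+0 mod 2 = 1
  c[3] = d·G[:,3] = (11000010101)·(01110001111) mod 2 = 0+1+0+0+0+0+0+0+1+0+1 mod 2 = 1
  c[4] = d·G[:,4] = (11000010101)·(01000000000) mod 2 = 0+1+0+0+0+0+0+0+0+0+0 mod 2 = 1
  c[5] = d·G[:,5] = (11000010101)·(00100000000) mod 2 = 0+0+0+0+0+0+0+0+0+0+0 mod 2 = 0
  c[6] = d·G[:,6] = (11000010101)·(00010000000) mod 2 = 0+0+0+0+0+0+0+0+0+0+0 mod 2 = 0
  c[7] = d·G[:,7] = (11000010101)·(00001111111) mod 2 = 0+0+0+0+0+0+1+0+1+0+1 mod 2 = 1
  c[8] = d·G[:,8] = (11000010101)·(00001000000) mod 2 = 0+0+0+0+0+0+0+0+0+0+0 mod 2 = 0
  c[9] = d·G[:,9] = (11000010101)·(00000100000) mod 2 = 0+0+0+0+0+0+0+0+0+0+0 mod 2 = 0
  c[10] = d·G[:,10] = (11000010101)·(00000010000) mod 2 = 0+0+0+0+0+0+1+0+0+0+0 mod 2 = 1
  c[11] = d·G[:,11] = (11000010101)·(00000001000) mod 2 = 0+0+0+0+0+0+0+0+0+0+0 mod 2 = 0
  c[12] = d·G[:,12] = (11000010101)·(00000000100) mod 2 = 0+0+0+0+0+0+0+0+1+0+0 mod 2 = 1
  c[13] = d·G[:,13] = (11000010101)·(00000000010) mod 2 = 0+0+0+0+0+0+0+0+0+0+0 mod 2 = 0
  c[14] = d·G[:,14] = (11000010101)·(00000000001) mod 2 = 0+0+0+0+0+0+0+0+0+0+1 mod 2 = 1
Codeword = 111110010010101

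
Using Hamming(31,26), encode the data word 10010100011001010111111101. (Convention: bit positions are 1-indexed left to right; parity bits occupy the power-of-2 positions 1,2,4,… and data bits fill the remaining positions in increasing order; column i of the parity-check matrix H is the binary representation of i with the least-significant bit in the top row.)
Codeword c = d · G (mod 2), d = 10010100011001010111111101:
  c[0] = d·G[:,0] = (10010100011001010111111101)·(11011010101101010101010101) mod 2 = 1+0+0+1+0+0+0+0+0+0+1+0+0+1+0+1+0+1+0+1+0+1+0+1+0+1 mod 2 = 0
  c[1] = d·G[:,1] = (10010100011001010111111101)·(10110110011011001100110011) mod 2 = 1+0+0+1+0+1+0+0+0+1+1+0+0+1+0+0+0+1+0+0+1+1+0+0+0+1 mod 2 = 0
  c[2] = d·G[:,2] = (10010100011001010111111101)·(10000000000000000000000000) mod 2 = 1+0+0+0+0+0+0+0+0+0+0+0+0+0+0+0+0+0+0+0+0+0+0+0+0+0 mod 2 = 1
  c[3] = d·G[:,3] = (10010100011001010111111101)·(01110001111000111100001111) mod 2 = 0+0+0+1+0+0+0+0+0+1+1+0+0+0+0+1+0+1+0+0+0+0+1+1+0+1 mod 2 = 0
  c[4] = d·G[:,4] = (10010100011001010111111101)·(01000000000000000000000000) mod 2 = 0+0+0+0+0+0+0+0+0+0+0+0+0+0+0+0+0+0+0+0+0+0+0+0+0+0 mod 2 = 0
  c[5] = d·G[:,5] = (10010100011001010111111101)·(00100000000000000000000000) mod 2 = 0+0+0+0+0+0+0+0+0+0+0+0+0+0+0+0+0+0+0+0+0+0+0+0+0+0 mod 2 = 0
  c[6] = d·G[:,6] = (10010100011001010111111101)·(00010000000000000000000000) mod 2 = 0+0+0+1+0+0+0+0+0+0+0+0+0+0+0+0+0+0+0+0+0+0+0+0+0+0 mod 2 = 1
  c[7] = d·G[:,7] = (10010100011001010111111101)·(00001111111000000011111111) mod 2 = 0+0+0+0+0+1+0+0+0+1+1+0+0+0+0+0+0+0+1+1+1+1+1+1+0+1 mod 2 = 0
  c[8] = d·G[:,8] = (10010100011001010111111101)·(00001000000000000000000000) mod 2 = 0+0+0+0+0+0+0+0+0+0+0+0+0+0+0+0+0+0+0+0+0+0+0+0+0+0 mod 2 = 0
  c[9] = d·G[:,9] = (10010100011001010111111101)·(00000100000000000000000000) mod 2 = 0+0+0+0+0+1+0+0+0+0+0+0+0+0+0+0+0+0+0+0+0+0+0+0+0+0 mod 2 = 1
  c[10] = d·G[:,10] = (10010100011001010111111101)·(00000010000000000000000000) mod 2 = 0+0+0+0+0+0+0+0+0+0+0+0+0+0+0+0+0+0+0+0+0+0+0+0+0+0 mod 2 = 0
  c[11] = d·G[:,11] = (10010100011001010111111101)·(00000001000000000000000000) mod 2 = 0+0+0+0+0+0+0+0+0+0+0+0+0+0+0+0+0+0+0+0+0+0+0+0+0+0 mod 2 = 0
  c[12] = d·G[:,12] = (10010100011001010111111101)·(00000000100000000000000000) mod 2 = 0+0+0+0+0+0+0+0+0+0+0+0+0+0+0+0+0+0+0+0+0+0+0+0+0+0 mod 2 = 0
  c[13] = d·G[:,13] = (10010100011001010111111101)·(00000000010000000000000000) mod 2 = 0+0+0+0+0+0+0+0+0+1+0+0+0+0+0+0+0+0+0+0+0+0+0+0+0+0 mod 2 = 1
  c[14] = d·G[:,14] = (10010100011001010111111101)·(00000000001000000000000000) mod 2 = 0+0+0+0+0+0+0+0+0+0+1+0+0+0+0+0+0+0+0+0+0+0+0+0+0+0 mod 2 = 1
  c[15] = d·G[:,15] = (10010100011001010111111101)·(00000000000111111111111111) mod 2 = 0+0+0+0+0+0+0+0+0+0+0+0+0+1+0+1+0+1+1+1+1+1+1+1+0+1 mod 2 = 0
  c[16] = d·G[:,16] = (10010100011001010111111101)·(00000000000100000000000000) mod 2 = 0+0+0+0+0+0+0+0+0+0+0+0+0+0+0+0+0+0+0+0+0+0+0+0+0+0 mod 2 = 0
  c[17] = d·G[:,17] = (10010100011001010111111101)·(00000000000010000000000000) mod 2 = 0+0+0+0+0+0+0+0+0+0+0+0+0+0+0+0+0+0+0+0+0+0+0+0+0+0 mod 2 = 0
  c[18] = d·G[:,18] = (10010100011001010111111101)·(00000000000001000000000000) mod 2 = 0+0+0+0+0+0+0+0+0+0+0+0+0+1+0+0+0+0+0+0+0+0+0+0+0+0 mod 2 = 1
  c[19] = d·G[:,19] = (10010100011001010111111101)·(00000000000000100000000000) mod 2 = 0+0+0+0+0+0+0+0+0+0+0+0+0+0+0+0+0+0+0+0+0+0+0+0+0+0 mod 2 = 0
  c[20] = d·G[:,20] = (10010100011001010111111101)·(00000000000000010000000000) mod 2 = 0+0+0+0+0+0+0+0+0+0+0+0+0+0+0+1+0+0+0+0+0+0+0+0+0+0 mod 2 = 1
  c[21] = d·G[:,21] = (10010100011001010111111101)·(00000000000000001000000000) mod 2 = 0+0+0+0+0+0+0+0+0+0+0+0+0+0+0+0+0+0+0+0+0+0+0+0+0+0 mod 2 = 0
  c[22] = d·G[:,22] = (10010100011001010111111101)·(00000000000000000100000000) mod 2 = 0+0+0+0+0+0+0+0+0+0+0+0+0+0+0+0+0+1+0+0+0+0+0+0+0+0 mod 2 = 1
  c[23] = d·G[:,23] = (10010100011001010111111101)·(00000000000000000010000000) mod 2 = 0+0+0+0+0+0+0+0+0+0+0+0+0+0+0+0+0+0+1+0+0+0+0+0+0+0 mod 2 = 1
  c[24] = d·G[:,24] = (10010100011001010111111101)·(00000000000000000001000000) mod 2 = 0+0+0+0+0+0+0+0+0+0+0+0+0+0+0+0+0+0+0+1+0+0+0+0+0+0 mod 2 = 1
  c[25] = d·G[:,25] = (10010100011001010111111101)·(00000000000000000000100000) mod 2 = 0+0+0+0+0+0+0+0+0+0+0+0+0+0+0+0+0+0+0+0+1+0+0+0+0+0 mod 2 = 1
  c[26] = d·G[:,26] = (10010100011001010111111101)·(00000000000000000000010000) mod 2 = 0+0+0+0+0+0+0+0+0+0+0+0+0+0+0+0+0+0+0+0+0+1+0+0+0+0 mod 2 = 1
  c[27] = d·G[:,27] = (10010100011001010111111101)·(00000000000000000000001000) mod 2 = 0+0+0+0+0+0+0+0+0+0+0+0+0+0+0+0+0+0+0+0+0+0+1+0+0+0 mod 2 = 1
  c[28] = d·G[:,28] = (10010100011001010111111101)·(00000000000000000000000100) mod 2 = 0+0+0+0+0+0+0+0+0+0+0+0+0+0+0+0+0+0+0+0+0+0+0+1+0+0 mod 2 = 1
  c[29] = d·G[:,29] = (10010100011001010111111101)·(00000000000000000000000010) mod 2 = 0+0+0+0+0+0+0+0+0+0+0+0+0+0+0+0+0+0+0+0+0+0+0+0+0+0 mod 2 = 0
  c[30] = d·G[:,30] = (10010100011001010111111101)·(00000000000000000000000001) mod 2 = 0+0+0+0+0+0+0+0+0+0+0+0+0+0+0+0+0+0+0+0+0+0+0+0+0+1 mod 2 = 1
Codeword = 0010001001000110001010111111101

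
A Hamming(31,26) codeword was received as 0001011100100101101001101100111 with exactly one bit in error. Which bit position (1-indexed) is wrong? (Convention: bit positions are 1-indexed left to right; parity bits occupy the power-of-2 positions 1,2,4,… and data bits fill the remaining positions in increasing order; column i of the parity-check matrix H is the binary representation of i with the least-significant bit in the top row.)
Syndrome s = H · r^T (mod 2), r = 0001011100100101101001101100111:
  s[0] = (1010101010101010101010101010101)·(0001011100100101101001101100111) mod 2 = 0+0+0+0+0+0+1+0+0+0+1+0+0+0+0+0+1+0+1+0+0+0+1+0+1+0+0+0+1+0+1 mod 2 = 0
  s[1] = (0110011001100110011001100110011)·(0001011100100101101001101100111) mod 2 = 0+0+0+0+0+1+1+0+0+0+1+0+0+1+0+0+0+0+1+0+0+1+1+0+0+1+0+0+0+1+1 mod 2 = 0
  s[2] = (0001111000011110000111100001111)·(0001011100100101101001101100111) mod 2 = 0+0+0+1+0+1+1+0+0+0+0+0+0+1+0+0+0+0+0+0+0+1+1+0+0+0+0+0+1+1+1 mod 2 = 1
  s[3] = (0000000111111110000000011111111)·(0001011100100101101001101100111) mod 2 = 0+0+0+0+0+0+0+1+0+0+1+0+0+1+0+0+0+0+0+0+0+0+0+0+1+1+0+0+1+1+1 mod 2 = 0
  s[4] = (0000000000000001111111111111111)·(0001011100100101101001101100111) mod 2 = 0+0+0+0+0+0+0+0+0+0+0+0+0+0+0+1+1+0+1+0+0+1+1+0+1+1+0+0+1+1+1 mod 2 = 0
Syndrome = 00100
Column i of H is the binary representation of i, so the syndrome is the binary index of the flipped bit.
Read s = 00100 with s[0] as LSB: 0·2^0 + 0·2^1 + 1·2^2 + 0·2^3 + 0·2^4 = 4.
Error is at bit position 4.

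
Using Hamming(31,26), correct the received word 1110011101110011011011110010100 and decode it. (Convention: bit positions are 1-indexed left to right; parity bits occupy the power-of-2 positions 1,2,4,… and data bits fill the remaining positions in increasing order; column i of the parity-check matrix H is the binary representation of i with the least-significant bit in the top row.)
Syndrome s = H · r^T (mod 2), r = 1110011101110011011011110010100:
  s[0] = (1010101010101010101010101010101)·(1110011101110011011011110010100) mod 2 = 1+0+1+0+0+0+1+0+0+0+1+0+0+0+1+0+0+0+1+0+1+0+1+0+0+0+1+0+1+0+0 mod 2 = 0
  s[1] = (0110011001100110011001100110011)·(1110011101110011011011110010100) mod 2 = 0+1+1+0+0+1+1+0+0+1+1+0+0+0+1+0+0+1+1+0+0+1+1+0+0+0+1+0+0+0+0 mod 2 = 0
  s[2] = (0001111000011110000111100001111)·(1110011101110011011011110010100) mod 2 = 0+0+0+0+0+1+1+0+0+0+0+1+0+0+1+0+0+0+0+0+1+1+1+0+0+0+0+0+1+0+0 mod 2 = 0
  s[3] = (0000000111111110000000011111111)·(1110011101110011011011110010100) mod 2 = 0+0+0+0+0+0+0+1+0+1+1+1+0+0+1+0+0+0+0+0+0+0+0+1+0+0+1+0+1+0+0 mod 2 = 0
  s[4] = (0000000000000001111111111111111)·(1110011101110011011011110010100) mod 2 = 0+0+0+0+0+0+0+0+0+0+0+0+0+0+0+1+0+1+1+0+1+1+1+1+0+0+1+0+1+0+0 mod 2 = 1
Syndrome = 00001
Column 16 of H equals this syndrome → error at bit 16 (1-indexed).
Flip bit 16: 1110011101110011011011110010100 → 1110011101110010011011110010100
Extract data bits at positions {3,5,6,7,9,10,11,12,13,14,15,17,18,19,20,21,22,23,24,25,26,27,28,29,30,31}: 10110111001011011110010100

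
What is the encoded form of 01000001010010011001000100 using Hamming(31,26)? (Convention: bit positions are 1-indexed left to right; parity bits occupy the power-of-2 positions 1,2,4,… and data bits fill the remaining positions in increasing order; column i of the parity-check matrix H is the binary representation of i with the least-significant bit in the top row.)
Codeword c = d · G (mod 2), d = 01000001010010011001000100:
  c[0] = d·G[:,0] = (01000001010010011001000100)·(11011010101101010101010101) mod 2 = 0+1+0+0+0+0+0+0+0+0+0+0+0+0+0+1+0+0+0+1+0+0+0+1+0+0 mod 2 = 0
  c[1] = d·G[:,1] = (01000001010010011001000100)·(10110110011011001100110011) mod 2 = 0+0+0+0+0+0+0+0+0+1+0+0+1+0+0+0+1+0+0+0+0+0+0+0+0+0 mod 2 = 1
  c[2] = d·G[:,2] = (01000001010010011001000100)·(10000000000000000000000000) mod 2 = 0+0+0+0+0+0+0+0+0+0+0+0+0+0+0+0+0+0+0+0+0+0+0+0+0+0 mod 2 = 0
  c[3] = d·G[:,3] = (01000001010010011001000100)·(01110001111000111100001111) mod 2 = 0+1+0+0+0+0+0+1+0+1+0+0+0+0+0+1+1+0+0+0+0+0+0+1+0+0 mod 2 = 0
  c[4] = d·G[:,4] = (01000001010010011001000100)·(01000000000000000000000000) mod 2 = 0+1+0+0+0+0+0+0+0+0+0+0+0+0+0+0+0+0+0+0+0+0+0+0+0+0 mod 2 = 1
  c[5] = d·G[:,5] = (01000001010010011001000100)·(00100000000000000000000000) mod 2 = 0+0+0+0+0+0+0+0+0+0+0+0+0+0+0+0+0+0+0+0+0+0+0+0+0+0 mod 2 = 0
  c[6] = d·G[:,6] = (01000001010010011001000100)·(00010000000000000000000000) mod 2 = 0+0+0+0+0+0+0+0+0+0+0+0+0+0+0+0+0+0+0+0+0+0+0+0+0+0 mod 2 = 0
  c[7] = d·G[:,7] = (01000001010010011001000100)·(00001111111000000011111111) mod 2 = 0+0+0+0+0+0+0+1+0+1+0+0+0+0+0+0+0+0+0+1+0+0+0+1+0+0 mod 2 = 0
  c[8] = d·G[:,8] = (01000001010010011001000100)·(00001000000000000000000000) mod 2 = 0+0+0+0+0+0+0+0+0+0+0+0+0+0+0+0+0+0+0+0+0+0+0+0+0+0 mod 2 = 0
  c[9] = d·G[:,9] = (01000001010010011001000100)·(00000100000000000000000000) mod 2 = 0+0+0+0+0+0+0+0+0+0+0+0+0+0+0+0+0+0+0+0+0+0+0+0+0+0 mod 2 = 0
  c[10] = d·G[:,10] = (01000001010010011001000100)·(00000010000000000000000000) mod 2 = 0+0+0+0+0+0+0+0+0+0+0+0+0+0+0+0+0+0+0+0+0+0+0+0+0+0 mod 2 = 0
  c[11] = d·G[:,11] = (01000001010010011001000100)·(00000001000000000000000000) mod 2 = 0+0+0+0+0+0+0+1+0+0+0+0+0+0+0+0+0+0+0+0+0+0+0+0+0+0 mod 2 = 1
  c[12] = d·G[:,12] = (01000001010010011001000100)·(00000000100000000000000000) mod 2 = 0+0+0+0+0+0+0+0+0+0+0+0+0+0+0+0+0+0+0+0+0+0+0+0+0+0 mod 2 = 0
  c[13] = d·G[:,13] = (01000001010010011001000100)·(00000000010000000000000000) mod 2 = 0+0+0+0+0+0+0+0+0+1+0+0+0+0+0+0+0+0+0+0+0+0+0+0+0+0 mod 2 = 1
  c[14] = d·G[:,14] = (01000001010010011001000100)·(00000000001000000000000000) mod 2 = 0+0+0+0+0+0+0+0+0+0+0+0+0+0+0+0+0+0+0+0+0+0+0+0+0+0 mod 2 = 0
  c[15] = d·G[:,15] = (01000001010010011001000100)·(00000000000111111111111111) mod 2 = 0+0+0+0+0+0+0+0+0+0+0+0+1+0+0+1+1+0+0+1+0+0+0+1+0+0 mod 2 = 1
  c[16] = d·G[:,16] = (01000001010010011001000100)·(00000000000100000000000000) mod 2 = 0+0+0+0+0+0+0+0+0+0+0+0+0+0+0+0+0+0+0+0+0+0+0+0+0+0 mod 2 = 0
  c[17] = d·G[:,17] = (01000001010010011001000100)·(00000000000010000000000000) mod 2 = 0+0+0+0+0+0+0+0+0+0+0+0+1+0+0+0+0+0+0+0+0+0+0+0+0+0 mod 2 = 1
  c[18] = d·G[:,18] = (01000001010010011001000100)·(00000000000001000000000000) mod 2 = 0+0+0+0+0+0+0+0+0+0+0+0+0+0+0+0+0+0+0+0+0+0+0+0+0+0 mod 2 = 0
  c[19] = d·G[:,19] = (01000001010010011001000100)·(00000000000000100000000000) mod 2 = 0+0+0+0+0+0+0+0+0+0+0+0+0+0+0+0+0+0+0+0+0+0+0+0+0+0 mod 2 = 0
  c[20] = d·G[:,20] = (01000001010010011001000100)·(00000000000000010000000000) mod 2 = 0+0+0+0+0+0+0+0+0+0+0+0+0+0+0+1+0+0+0+0+0+0+0+0+0+0 mod 2 = 1
  c[21] = d·G[:,21] = (01000001010010011001000100)·(00000000000000001000000000) mod 2 = 0+0+0+0+0+0+0+0+0+0+0+0+0+0+0+0+1+0+0+0+0+0+0+0+0+0 mod 2 = 1
  c[22] = d·G[:,22] = (01000001010010011001000100)·(00000000000000000100000000) mod 2 = 0+0+0+0+0+0+0+0+0+0+0+0+0+0+0+0+0+0+0+0+0+0+0+0+0+0 mod 2 = 0
  c[23] = d·G[:,23] = (01000001010010011001000100)·(00000000000000000010000000) mod 2 = 0+0+0+0+0+0+0+0+0+0+0+0+0+0+0+0+0+0+0+0+0+0+0+0+0+0 mod 2 = 0
  c[24] = d·G[:,24] = (01000001010010011001000100)·(00000000000000000001000000) mod 2 = 0+0+0+0+0+0+0+0+0+0+0+0+0+0+0+0+0+0+0+1+0+0+0+0+0+0 mod 2 = 1
  c[25] = d·G[:,25] = (01000001010010011001000100)·(00000000000000000000100000) mod 2 = 0+0+0+0+0+0+0+0+0+0+0+0+0+0+0+0+0+0+0+0+0+0+0+0+0+0 mod 2 = 0
  c[26] = d·G[:,26] = (01000001010010011001000100)·(00000000000000000000010000) mod 2 = 0+0+0+0+0+0+0+0+0+0+0+0+0+0+0+0+0+0+0+0+0+0+0+0+0+0 mod 2 = 0
  c[27] = d·G[:,27] = (01000001010010011001000100)·(00000000000000000000001000) mod 2 = 0+0+0+0+0+0+0+0+0+0+0+0+0+0+0+0+0+0+0+0+0+0+0+0+0+0 mod 2 = 0
  c[28] = d·G[:,28] = (01000001010010011001000100)·(00000000000000000000000100) mod 2 = 0+0+0+0+0+0+0+0+0+0+0+0+0+0+0+0+0+0+0+0+0+0+0+1+0+0 mod 2 = 1
  c[29] = d·G[:,29] = (01000001010010011001000100)·(00000000000000000000000010) mod 2 = 0+0+0+0+0+0+0+0+0+0+0+0+0+0+0+0+0+0+0+0+0+0+0+0+0+0 mod 2 = 0
  c[30] = d·G[:,30] = (01000001010010011001000100)·(00000000000000000000000001) mod 2 = 0+0+0+0+0+0+0+0+0+0+0+0+0+0+0+0+0+0+0+0+0+0+0+0+0+0 mod 2 = 0
Codeword = 0100100000010101010011001000100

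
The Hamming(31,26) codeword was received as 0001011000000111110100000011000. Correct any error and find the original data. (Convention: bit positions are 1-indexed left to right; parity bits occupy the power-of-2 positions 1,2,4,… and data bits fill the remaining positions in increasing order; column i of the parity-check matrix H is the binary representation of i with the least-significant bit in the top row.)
Syndrome s = H · r^T (mod 2), r = 0001011000000111110100000011000:
  s[0] = (1010101010101010101010101010101)·(0001011000000111110100000011000) mod 2 = 0+0+0+0+0+0+1+0+0+0+0+0+0+0+1+0+1+0+0+0+0+0+0+0+0+0+1+0+0+0+0 mod 2 = 0
  s[1] = (0110011001100110011001100110011)·(0001011000000111110100000011000) mod 2 = 0+0+0+0+0+1+1+0+0+0+0+0+0+1+1+0+0+1+0+0+0+0+0+0+0+0+1+0+0+0+0 mod 2 = 0
  s[2] = (0001111000011110000111100001111)·(0001011000000111110100000011000) mod 2 = 0+0+0+1+0+1+1+0+0+0+0+0+0+1+1+0+0+0+0+1+0+0+0+0+0+0+0+1+0+0+0 mod 2 = 1
  s[3] = (0000000111111110000000011111111)·(0001011000000111110100000011000) mod 2 = 0+0+0+0+0+0+0+0+0+0+0+0+0+1+1+0+0+0+0+0+0+0+0+0+0+0+1+1+0+0+0 mod 2 = 0
  s[4] = (0000000000000001111111111111111)·(0001011000000111110100000011000) mod 2 = 0+0+0+0+0+0+0+0+0+0+0+0+0+0+0+1+1+1+0+1+0+0+0+0+0+0+1+1+0+0+0 mod 2 = 0
Syndrome = 00100
Column 4 of H equals this syndrome → error at bit 4 (1-indexed).
Flip bit 4: 0001011000000111110100000011000 → 0000011000000111110100000011000
Extract data bits at positions {3,5,6,7,9,10,11,12,13,14,15,17,18,19,20,21,22,23,24,25,26,27,28,29,30,31}: 00110000011110100000011000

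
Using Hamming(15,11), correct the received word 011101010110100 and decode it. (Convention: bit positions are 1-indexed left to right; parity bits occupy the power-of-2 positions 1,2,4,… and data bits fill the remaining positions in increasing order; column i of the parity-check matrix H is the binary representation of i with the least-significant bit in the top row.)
Syndrome s = H · r^T (mod 2), r = 011101010110100:
  s[0] = (101010101010101)·(011101010110100) mod 2 = 0+0+1+0+0+0+0+0+0+0+1+0+1+0+0 mod 2 = 1
  s[1] = (011001100110011)·(011101010110100) mod 2 = 0+1+1+0+0+1+0+0+0+1+1+0+0+0+0 mod 2 = 1
  s[2] = (000111100001111)·(011101010110100) mod 2 = 0+0+0+1+0+1+0+0+0+0+0+0+1+0+0 mod 2 = 1
  s[3] = (000000011111111)·(011101010110100) mod 2 = 0+0+0+0+0+0+0+1+0+1+1+0+1+0+0 mod 2 = 0
Syndrome = 1110
Column 7 of H equals this syndrome → error at bit 7 (1-indexed).
Flip bit 7: 011101010110100 → 011101110110100
Extract data bits at positions {3,5,6,7,9,10,11,12,13,14,15}: 10110110100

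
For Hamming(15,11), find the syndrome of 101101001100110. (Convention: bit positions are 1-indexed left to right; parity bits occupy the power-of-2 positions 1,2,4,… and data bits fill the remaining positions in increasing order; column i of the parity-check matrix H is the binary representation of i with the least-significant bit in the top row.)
Syndrome s = H · r^T (mod 2), r = 101101001100110:
  s[0] = (101010101010101)·(101101001100110) mod 2 = 1+0+1+0+0+0+0+0+1+0+0+0+1+0+0 mod 2 = 0
  s[1] = (011001100110011)·(101101001100110) mod 2 = 0+0+1+0+0+1+0+0+0+1+0+0+0+1+0 mod 2 = 0
  s[2] = (000111100001111)·(101101001100110) mod 2 = 0+0+0+1+0+1+0+0+0+0+0+0+1+1+0 mod 2 = 0
  s[3] = (000000011111111)·(101101001100110) mod 2 = 0+0+0+0+0+0+0+0+1+1+0+0+1+1+0 mod 2 = 0
Syndrome = 0000
s = 0: no error detected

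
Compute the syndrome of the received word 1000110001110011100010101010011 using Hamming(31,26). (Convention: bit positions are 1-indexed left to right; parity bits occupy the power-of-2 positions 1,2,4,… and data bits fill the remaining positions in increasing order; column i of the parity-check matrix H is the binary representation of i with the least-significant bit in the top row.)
Syndrome s = H · r^T (mod 2), r = 1000110001110011100010101010011:
  s[0] = (1010101010101010101010101010101)·(1000110001110011100010101010011) mod 2 = 1+0+0+0+1+0+0+0+0+0+1+0+0+0+1+0+1+0+0+0+1+0+1+0+1+0+1+0+0+0+1 mod 2 = 0
  s[1] = (0110011001100110011001100110011)·(1000110001110011100010101010011) mod 2 = 0+0+0+0+0+1+0+0+0+1+1+0+0+0+1+0+0+0+0+0+0+0+1+0+0+0+1+0+0+1+1 mod 2 = 0
  s[2] = (0001111000011110000111100001111)·(1000110001110011100010101010011) mod 2 = 0+0+0+0+1+1+0+0+0+0+0+1+0+0+1+0+0+0+0+0+1+0+1+0+0+0+0+0+0+1+1 mod 2 = 0
  s[3] = (0000000111111110000000011111111)·(1000110001110011100010101010011) mod 2 = 0+0+0+0+0+0+0+0+0+1+1+1+0+0+1+0+0+0+0+0+0+0+0+0+1+0+1+0+0+1+1 mod 2 = 0
  s[4] = (0000000000000001111111111111111)·(1000110001110011100010101010011) mod 2 = 0+0+0+0+0+0+0+0+0+0+0+0+0+0+0+1+1+0+0+0+1+0+1+0+1+0+1+0+0+1+1 mod 2 = 0
Syndrome = 00000
s = 0: no error detected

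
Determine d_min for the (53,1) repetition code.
d_min = 53 (the only two codewords are 0…0 and 1…1, differing in all 53 positions).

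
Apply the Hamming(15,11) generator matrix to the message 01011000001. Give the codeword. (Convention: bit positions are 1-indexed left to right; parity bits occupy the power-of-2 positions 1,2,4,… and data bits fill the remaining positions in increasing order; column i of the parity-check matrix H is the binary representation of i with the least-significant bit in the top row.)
Codeword c = d · G (mod 2), d = 01011000001:
  c[0] = d·G[:,0] = (01011000001)·(11011010101) mod 2 = 0+1+0+1+1+0+0+0+0+0+1 mod 2 = 0
  c[1] = d·G[:,1] = (01011000001)·(10110110011) mod 2 = 0+0+0+1+0+0+0+0+0+0+1 mod 2 = 0
  c[2] = d·G[:,2] = (01011000001)·(10000000000) mod 2 = 0+0+0+0+0+0+0+0+0+0+0 mod 2 = 0
  c[3] = d·G[:,3] = (01011000001)·(01110001111) mod 2 = 0+1+0+1+0+0+0+0+0+0+1 mod 2 = 1
  c[4] = d·G[:,4] = (01011000001)·(01000000000) mod 2 = 0+1+0+0+0+0+0+0+0+0+0 mod 2 = 1
  c[5] = d·G[:,5] = (01011000001)·(00100000000) mod 2 = 0+0+0+0+0+0+0+0+0+0+0 mod 2 = 0
  c[6] = d·G[:,6] = (01011000001)·(00010000000) mod 2 = 0+0+0+1+0+0+0+0+0+0+0 mod 2 = 1
  c[7] = d·G[:,7] = (01011000001)·(00001111111) mod 2 = 0+0+0+0+1+0+0+0+0+0+1 mod 2 = 0
  c[8] = d·G[:,8] = (01011000001)·(00001000000) mod 2 = 0+0+0+0+1+0+0+0+0+0+0 mod 2 = 1
  c[9] = d·G[:,9] = (01011000001)·(00000100000) mod 2 = 0+0+0+0+0+0+0+0+0+0+0 mod 2 = 0
  c[10] = d·G[:,10] = (01011000001)·(00000010000) mod 2 = 0+0+0+0+0+0+0+0+0+0+0 mod 2 = 0
  c[11] = d·G[:,11] = (01011000001)·(00000001000) mod 2 = 0+0+0+0+0+0+0+0+0+0+0 mod 2 = 0
  c[12] = d·G[:,12] = (01011000001)·(00000000100) mod 2 = 0+0+0+0+0+0+0+0+0+0+0 mod 2 = 0
  c[13] = d·G[:,13] = (01011000001)·(00000000010) mod 2 = 0+0+0+0+0+0+0+0+0+0+0 mod 2 = 0
  c[14] = d·G[:,14] = (01011000001)·(00000000001) mod 2 = 0+0+0+0+0+0+0+0+0+0+1 mod 2 = 1
Codeword = 000110101000001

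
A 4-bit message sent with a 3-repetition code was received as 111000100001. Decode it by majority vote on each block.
Split into 3-bit blocks and majority-vote each:
  block 1 = 111: 3 ones, 0 zeros → 1
  block 2 = 000: 0 ones, 3 zeros → 0
  block 3 = 100: 1 ones, 2 zeros → 0
  block 4 = 001: 1 ones, 2 zeros → 0
Decoded = 1000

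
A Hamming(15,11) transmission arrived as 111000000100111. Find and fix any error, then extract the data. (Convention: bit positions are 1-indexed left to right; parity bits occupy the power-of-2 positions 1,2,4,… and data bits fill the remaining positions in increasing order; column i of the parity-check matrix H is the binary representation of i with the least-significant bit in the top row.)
Syndrome s = H · r^T (mod 2), r = 111000000100111:
  s[0] = (101010101010101)·(111000000100111) mod 2 = 1+0+1+0+0+0+0+0+0+0+0+0+1+0+1 mod 2 = 0
  s[1] = (011001100110011)·(111000000100111) mod 2 = 0+1+1+0+0+0+0+0+0+1+0+0+0+1+1 mod 2 = 1
  s[2] = (000111100001111)·(111000000100111) mod 2 = 0+0+0+0+0+0+0+0+0+0+0+0+1+1+1 mod 2 = 1
  s[3] = (000000011111111)·(111000000100111) mod 2 = 0+0+0+0+0+0+0+0+0+1+0+0+1+1+1 mod 2 = 0
Syndrome = 0110
Column 6 of H equals this syndrome → error at bit 6 (1-indexed).
Flip bit 6: 111000000100111 → 111001000100111
Extract data bits at positions {3,5,6,7,9,10,11,12,13,14,15}: 10100100111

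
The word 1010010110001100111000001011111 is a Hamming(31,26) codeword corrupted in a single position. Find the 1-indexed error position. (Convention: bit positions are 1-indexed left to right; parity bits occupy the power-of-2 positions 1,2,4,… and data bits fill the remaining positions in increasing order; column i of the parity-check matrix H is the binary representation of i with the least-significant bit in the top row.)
Syndrome s = H · r^T (mod 2), r = 1010010110001100111000001011111:
  s[0] = (1010101010101010101010101010101)·(1010010110001100111000001011111) mod 2 = 1+0+1+0+0+0+0+0+1+0+0+0+1+0+0+0+1+0+1+0+0+0+0+0+1+0+1+0+1+0+1 mod 2 = 0
  s[1] = (0110011001100110011001100110011)·(1010010110001100111000001011111) mod 2 = 0+0+1+0+0+1+0+0+0+0+0+0+0+1+0+0+0+1+1+0+0+0+0+0+0+0+1+0+0+1+1 mod 2 = 0
  s[2] = (0001111000011110000111100001111)·(1010010110001100111000001011111) mod 2 = 0+0+0+0+0+1+0+0+0+0+0+0+1+1+0+0+0+0+0+0+0+0+0+0+0+0+0+1+1+1+1 mod 2 = 1
  s[3] = (0000000111111110000000011111111)·(1010010110001100111000001011111) mod 2 = 0+0+0+0+0+0+0+1+1+0+0+0+1+1+0+0+0+0+0+0+0+0+0+0+1+0+1+1+1+1+1 mod 2 = 0
  s[4] = (0000000000000001111111111111111)·(1010010110001100111000001011111) mod 2 = 0+0+0+0+0+0+0+0+0+0+0+0+0+0+0+0+1+1+1+0+0+0+0+0+1+0+1+1+1+1+1 mod 2 = 1
Syndrome = 00101
Column i of H is the binary representation of i, so the syndrome is the binary index of the flipped bit.
Read s = 00101 with s[0] as LSB: 0·2^0 + 0·2^1 + 1·2^2 + 0·2^3 + 1·2^4 = 20.
Error is at bit position 20.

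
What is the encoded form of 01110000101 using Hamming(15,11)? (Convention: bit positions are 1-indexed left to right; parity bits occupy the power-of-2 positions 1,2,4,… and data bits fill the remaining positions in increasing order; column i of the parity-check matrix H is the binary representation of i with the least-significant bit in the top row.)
Codeword c = d · G (mod 2), d = 01110000101:
  c[0] = d·G[:,0] = (01110000101)·(11011010101) mod 2 = 0+1+0+1+0+0+0+0+1+0+1 mod 2 = 0
  c[1] = d·G[:,1] = (01110000101)·(10110110011) mod 2 = 0+0+1+1+0+0+0+0+0+0+1 mod 2 = 1
  c[2] = d·G[:,2] = (01110000101)·(10000000000) mod 2 = 0+0+0+0+0+0+0+0+0+0+0 mod 2 = 0
  c[3] = d·G[:,3] = (01110000101)·(01110001111) mod 2 = 0+1+1+1+0+0+0+0+1+0+1 mod 2 = 1
  c[4] = d·G[:,4] = (01110000101)·(01000000000) mod 2 = 0+1+0+0+0+0+0+0+0+0+0 mod 2 = 1
  c[5] = d·G[:,5] = (01110000101)·(00100000000) mod 2 = 0+0+1+0+0+0+0+0+0+0+0 mod 2 = 1
  c[6] = d·G[:,6] = (01110000101)·(00010000000) mod 2 = 0+0+0+1+0+0+0+0+0+0+0 mod 2 = 1
  c[7] = d·G[:,7] = (01110000101)·(00001111111) mod 2 = 0+0+0+0+0+0+0+0+1+0+1 mod 2 = 0
  c[8] = d·G[:,8] = (01110000101)·(00001000000) mod 2 = 0+0+0+0+0+0+0+0+0+0+0 mod 2 = 0
  c[9] = d·G[:,9] = (01110000101)·(00000100000) mod 2 = 0+0+0+0+0+0+0+0+0+0+0 mod 2 = 0
  c[10] = d·G[:,10] = (01110000101)·(00000010000) mod 2 = 0+0+0+0+0+0+0+0+0+0+0 mod 2 = 0
  c[11] = d·G[:,11] = (01110000101)·(00000001000) mod 2 = 0+0+0+0+0+0+0+0+0+0+0 mod 2 = 0
  c[12] = d·G[:,12] = (01110000101)·(00000000100) mod 2 = 0+0+0+0+0+0+0+0+1+0+0 mod 2 = 1
  c[13] = d·G[:,13] = (01110000101)·(00000000010) mod 2 = 0+0+0+0+0+0+0+0+0+0+0 mod 2 = 0
  c[14] = d·G[:,14] = (01110000101)·(00000000001) mod 2 = 0+0+0+0+0+0+0+0+0+0+1 mod 2 = 1
Codeword = 010111100000101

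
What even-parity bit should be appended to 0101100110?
Sum of data bits: 0+1+0+1+1+0+0+1+1+0 = 5.
5 mod 2 = 1, so parity bit = 1.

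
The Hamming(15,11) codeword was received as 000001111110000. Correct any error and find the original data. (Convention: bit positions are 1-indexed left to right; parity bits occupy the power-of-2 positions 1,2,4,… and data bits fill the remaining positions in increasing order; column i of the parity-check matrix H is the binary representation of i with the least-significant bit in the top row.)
Syndrome s = H · r^T (mod 2), r = 000001111110000:
  s[0] = (101010101010101)·(000001111110000) mod 2 = 0+0+0+0+0+0+1+0+1+0+1+0+0+0+0 mod 2 = 1
  s[1] = (011001100110011)·(000001111110000) mod 2 = 0+0+0+0+0+1+1+0+0+1+1+0+0+0+0 mod 2 = 0
  s[2] = (000111100001111)·(000001111110000) mod 2 = 0+0+0+0+0+1+1+0+0+0+0+0+0+0+0 mod 2 = 0
  s[3] = (000000011111111)·(000001111110000) mod 2 = 0+0+0+0+0+0+0+1+1+1+1+0+0+0+0 mod 2 = 0
Syndrome = 1000
Column 1 of H equals this syndrome → error at bit 1 (1-indexed).
Flip bit 1: 000001111110000 → 100001111110000
Extract data bits at positions {3,5,6,7,9,10,11,12,13,14,15}: 00111110000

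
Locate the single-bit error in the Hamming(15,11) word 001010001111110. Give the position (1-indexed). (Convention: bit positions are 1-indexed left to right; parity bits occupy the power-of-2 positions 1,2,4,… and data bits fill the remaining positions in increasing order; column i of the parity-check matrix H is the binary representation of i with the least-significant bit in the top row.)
Syndrome s = H · r^T (mod 2), r = 001010001111110:
  s[0] = (101010101010101)·(001010001111110) mod 2 = 0+0+1+0+1+0+0+0+1+0+1+0+1+0+0 mod 2 = 1
  s[1] = (011001100110011)·(001010001111110) mod 2 = 0+0+1+0+0+0+0+0+0+1+1+0+0+1+0 mod 2 = 0
  s[2] = (000111100001111)·(001010001111110) mod 2 = 0+0+0+0+1+0+0+0+0+0+0+1+1+1+0 mod 2 = 0
  s[3] = (000000011111111)·(001010001111110) mod 2 = 0+0+0+0+0+0+0+0+1+1+1+1+1+1+0 mod 2 = 0
Syndrome = 1000
Column i of H is the binary representation of i, so the syndrome is the binary index of the flipped bit.
Read s = 1000 with s[0] as LSB: 1·2^0 + 0·2^1 + 0·2^2 + 0·2^3 = 1.
Error is at bit position 1.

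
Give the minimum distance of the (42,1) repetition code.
d_min = 42 (the only two codewords are 0…0 and 1…1, differing in all 42 positions).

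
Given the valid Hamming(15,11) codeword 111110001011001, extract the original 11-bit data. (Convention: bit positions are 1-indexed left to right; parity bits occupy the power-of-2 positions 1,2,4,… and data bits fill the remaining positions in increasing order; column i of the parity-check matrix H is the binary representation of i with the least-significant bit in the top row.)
Parity bits occupy power-of-2 positions; data bits are at positions {3,5,6,7,9,10,11,12,13,14,15} (1-indexed).
Extract: c[3]=1 c[5]=1 c[6]=0 c[7]=0 c[9]=1 c[10]=0 c[11]=1 c[12]=1 c[13]=0 c[14]=0 c[15]=1
Data = 11001011001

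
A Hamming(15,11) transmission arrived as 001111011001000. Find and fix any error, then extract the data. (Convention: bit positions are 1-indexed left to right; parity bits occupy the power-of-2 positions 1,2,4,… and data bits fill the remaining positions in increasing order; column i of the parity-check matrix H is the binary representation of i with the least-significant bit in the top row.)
Syndrome s = H · r^T (mod 2), r = 001111011001000:
  s[0] = (101010101010101)·(001111011001000) mod 2 = 0+0+1+0+1+0+0+0+1+0+0+0+0+0+0 mod 2 = 1
  s[1] = (011001100110011)·(001111011001000) mod 2 = 0+0+1+0+0+1+0+0+0+0+0+0+0+0+0 mod 2 = 0
  s[2] = (000111100001111)·(001111011001000) mod 2 = 0+0+0+1+1+1+0+0+0+0+0+1+0+0+0 mod 2 = 0
  s[3] = (000000011111111)·(001111011001000) mod 2 = 0+0+0+0+0+0+0+1+1+0+0+1+0+0+0 mod 2 = 1
Syndrome = 1001
Column 9 of H equals this syndrome → error at bit 9 (1-indexed).
Flip bit 9: 001111011001000 → 001111010001000
Extract data bits at positions {3,5,6,7,9,10,11,12,13,14,15}: 11100001000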